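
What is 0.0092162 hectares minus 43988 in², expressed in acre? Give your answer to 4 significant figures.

0.0092162 ha = 0.0227737 acre and 43988 in² = 0.00701268 acre.
0.0227737 − 0.00701268 ≈ 0.01576 acre.

0.01576 acres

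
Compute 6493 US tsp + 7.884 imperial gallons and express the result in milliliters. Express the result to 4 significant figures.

67840 milliliters

6493 US tsp = 32003.5 mL and 7.884 imp gal = 35841.4 mL.
32003.5 + 35841.4 ≈ 67840 mL.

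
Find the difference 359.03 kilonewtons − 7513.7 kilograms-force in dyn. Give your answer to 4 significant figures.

2.853e+10 dyn

359.03 kN = 3.59030e+10 dyn and 7513.7 kgf = 7.36842e+9 dyn.
3.59030e+10 − 7.36842e+9 ≈ 2.853e+10 dyn.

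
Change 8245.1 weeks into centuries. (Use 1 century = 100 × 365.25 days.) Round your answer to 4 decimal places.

1 week = 0.000191650 centuries.
Thus 8245.1 × 0.000191650 ≈ 1.5802 century.

1.5802 century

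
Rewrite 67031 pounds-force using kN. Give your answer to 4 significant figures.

1 lbf = 0.00444822 kN.
Thus 67031 × 0.00444822 ≈ 298.2 kN.

298.2 kN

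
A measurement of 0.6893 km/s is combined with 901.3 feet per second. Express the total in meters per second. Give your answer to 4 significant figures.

964.0 m/s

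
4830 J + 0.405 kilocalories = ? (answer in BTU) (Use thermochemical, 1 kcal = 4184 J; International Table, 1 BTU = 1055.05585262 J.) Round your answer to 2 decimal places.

6.18 BTU

4830 J = 4.57796 BTU and 0.405 kcal = 1.60610 BTU.
4.57796 + 1.60610 ≈ 6.18 BTU.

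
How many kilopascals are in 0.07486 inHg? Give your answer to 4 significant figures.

1 inHg = 3.38639 kPa.
Thus 0.07486 × 3.38639 ≈ 0.2535 kPa.

0.2535 kilopascals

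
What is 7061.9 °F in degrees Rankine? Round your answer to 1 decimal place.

7521.6 degrees Rankine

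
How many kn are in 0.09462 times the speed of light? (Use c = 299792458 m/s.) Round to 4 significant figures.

1 c = 5.82750 × 10^8 kn.
So 0.09462 × 5.82750 × 10^8 ≈ 5.514 × 10^7 kn.

5.514 × 10^7 kn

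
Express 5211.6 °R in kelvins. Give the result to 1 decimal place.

2895.3 kelvins

°R = K × 9/5.
Applying the formula gives 2895.3 K.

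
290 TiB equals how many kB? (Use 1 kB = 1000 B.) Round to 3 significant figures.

1 tebibyte = 1.09951e+9 kilobytes.
So 290 × 1.09951e+9 ≈ 3.19e+11 kB.

3.19e+11 kB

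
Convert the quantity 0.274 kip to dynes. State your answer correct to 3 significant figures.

1 kip = 4.44822e+8 dyn.
0.274 × 4.44822e+8 ≈ 1.22e+8 dyn.

1.22e+8 dynes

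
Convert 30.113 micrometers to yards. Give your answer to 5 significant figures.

1 micrometer = 1.09361e-6 yd.
Then 30.113 × 1.09361e-6 ≈ 3.2932e-5 yd.

3.2932e-5 yd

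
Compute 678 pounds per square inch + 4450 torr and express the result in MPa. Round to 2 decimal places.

5.27 megapascals

678 psi = 4.67465 MPa and 4450 torr = 0.593285 MPa.
4.67465 + 0.593285 ≈ 5.27 MPa.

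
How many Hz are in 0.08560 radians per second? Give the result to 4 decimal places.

0.0136 Hz

1 radian per second = 0.159155 hertz.
Then 0.08560 × 0.159155 ≈ 0.0136 Hz.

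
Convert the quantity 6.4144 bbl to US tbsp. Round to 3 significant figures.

69000 US tablespoons

1 oil barrel = 10752.0 US tablespoons.
So 6.4144 × 10752.0 ≈ 69000 US tbsp.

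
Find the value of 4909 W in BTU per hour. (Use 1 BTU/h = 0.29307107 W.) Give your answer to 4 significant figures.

16750 BTU per hour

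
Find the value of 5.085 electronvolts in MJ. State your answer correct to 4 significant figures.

1 electronvolt = 1.60218 × 10^-25 megajoules.
Thus 5.085 × 1.60218 × 10^-25 ≈ 8.147 × 10^-25 MJ.

8.147 × 10^-25 MJ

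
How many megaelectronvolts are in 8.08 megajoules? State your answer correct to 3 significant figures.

5.04e+19 MeV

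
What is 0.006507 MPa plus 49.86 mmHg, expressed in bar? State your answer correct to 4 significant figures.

0.1315 bar

0.006507 MPa = 0.0650700 bar and 49.86 mmHg = 0.0664745 bar.
0.0650700 + 0.0664745 ≈ 0.1315 bar.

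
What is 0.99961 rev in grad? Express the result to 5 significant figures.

1 rev = 400.000 gradians.
Thus 0.99961 × 400.000 ≈ 399.84 grad.

399.84 grad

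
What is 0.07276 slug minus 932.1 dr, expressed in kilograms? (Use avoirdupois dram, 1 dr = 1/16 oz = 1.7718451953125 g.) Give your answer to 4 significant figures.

-0.5897 kg

0.07276 slug = 1.06185 kg and 932.1 dr = 1.65154 kg.
1.06185 − 1.65154 ≈ -0.5897 kg.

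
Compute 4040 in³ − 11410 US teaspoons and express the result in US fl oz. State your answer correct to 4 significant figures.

336.9 US fluid ounces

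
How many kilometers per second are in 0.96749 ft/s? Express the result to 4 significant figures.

0.0002949 kilometers per second

1 foot per second = 0.000304800 kilometers per second.
So 0.96749 × 0.000304800 ≈ 0.0002949 km/s.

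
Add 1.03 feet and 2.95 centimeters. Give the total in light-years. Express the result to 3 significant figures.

3.63 × 10^-17 ly

1.03 ft = 3.31839 × 10^-17 ly and 2.95 cm = 3.11815 × 10^-18 ly.
3.31839 × 10^-17 + 3.11815 × 10^-18 ≈ 3.63 × 10^-17 ly.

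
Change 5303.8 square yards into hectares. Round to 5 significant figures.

0.44347 ha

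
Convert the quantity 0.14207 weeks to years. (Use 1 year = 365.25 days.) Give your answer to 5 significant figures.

1 wk = 0.0191650 yr.
Then 0.14207 × 0.0191650 ≈ 0.0027228 yr.

0.0027228 years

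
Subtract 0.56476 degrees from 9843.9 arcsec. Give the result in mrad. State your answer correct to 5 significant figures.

9843.9 arcsec = 47.7246 mrad and 0.56476 ° = 9.85692 mrad.
47.7246 − 9.85692 ≈ 37.868 mrad.

37.868 milliradians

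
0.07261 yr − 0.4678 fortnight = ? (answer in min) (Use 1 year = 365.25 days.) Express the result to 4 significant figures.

0.07261 yr = 38190.0 min and 0.4678 fortnight = 9430.85 min.
38190.0 − 9430.85 ≈ 28760 min.

28760 minutes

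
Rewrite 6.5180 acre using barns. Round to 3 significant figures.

2.64 × 10^32 barn

1 acre = 4.04686 × 10^31 barn.
So 6.5180 × 4.04686 × 10^31 ≈ 2.64 × 10^32 barn.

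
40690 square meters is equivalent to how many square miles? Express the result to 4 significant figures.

0.01571 square miles

1 m² = 3.86102 × 10^-7 mi².
Thus 40690 × 3.86102 × 10^-7 ≈ 0.01571 mi².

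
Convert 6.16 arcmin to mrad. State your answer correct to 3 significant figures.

1 arcminute = 0.290888 mrad.
So 6.16 × 0.290888 ≈ 1.79 mrad.

1.79 mrad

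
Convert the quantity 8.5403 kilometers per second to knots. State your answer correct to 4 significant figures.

1 km/s = 1943.84 knots.
Thus 8.5403 × 1943.84 ≈ 16600 kn.

16600 kn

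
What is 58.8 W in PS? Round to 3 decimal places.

1 W = 0.00135962 metric horsepower.
So 58.8 × 0.00135962 ≈ 0.080 PS.

0.080 metric horsepower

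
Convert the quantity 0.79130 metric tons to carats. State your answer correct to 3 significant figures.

3.96e+6 ct

1 t = 5.00000e+6 carats.
Then 0.79130 × 5.00000e+6 ≈ 3.96e+6 ct.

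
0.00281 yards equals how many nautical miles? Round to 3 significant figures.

1 yd = 0.000493737 nmi.
0.00281 × 0.000493737 ≈ 1.39e-6 nmi.

1.39e-6 nmi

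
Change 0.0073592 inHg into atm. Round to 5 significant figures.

0.00024595 atm

1 inHg = 0.0334211 atm.
Then 0.0073592 × 0.0334211 ≈ 0.00024595 atm.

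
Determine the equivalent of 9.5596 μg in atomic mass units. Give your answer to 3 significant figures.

1 μg = 6.02214 × 10^17 u.
9.5596 × 6.02214 × 10^17 ≈ 5.76 × 10^18 u.

5.76 × 10^18 atomic mass units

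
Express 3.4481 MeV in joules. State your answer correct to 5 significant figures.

1 megaelectronvolt = 1.60218e-13 J.
Then 3.4481 × 1.60218e-13 ≈ 5.5245e-13 J.

5.5245e-13 J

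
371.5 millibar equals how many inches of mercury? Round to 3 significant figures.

11.0 inHg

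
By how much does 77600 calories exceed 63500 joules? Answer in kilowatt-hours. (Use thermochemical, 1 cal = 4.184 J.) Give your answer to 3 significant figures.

0.0725 kilowatt-hours

77600 cal = 0.0901884 kWh and 63500 J = 0.0176389 kWh.
0.0901884 − 0.0176389 ≈ 0.0725 kWh.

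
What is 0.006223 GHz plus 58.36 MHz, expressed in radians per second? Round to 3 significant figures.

4.06e+8 rad/s

0.006223 GHz = 3.91003e+7 rad/s and 58.36 MHz = 3.66687e+8 rad/s.
3.91003e+7 + 3.66687e+8 ≈ 4.06e+8 rad/s.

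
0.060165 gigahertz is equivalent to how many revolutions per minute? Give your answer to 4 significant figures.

3.610 × 10^9 rpm

1 gigahertz = 6.00000 × 10^10 rpm.
0.060165 × 6.00000 × 10^10 ≈ 3.610 × 10^9 rpm.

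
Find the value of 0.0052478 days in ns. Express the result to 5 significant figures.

4.5341e+11 ns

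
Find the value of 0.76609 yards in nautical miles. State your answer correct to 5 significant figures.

0.00037825 nautical miles

1 yd = 0.000493737 nmi.
So 0.76609 × 0.000493737 ≈ 0.00037825 nmi.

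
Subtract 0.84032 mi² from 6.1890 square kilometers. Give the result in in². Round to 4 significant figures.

6.220 × 10^9 square inches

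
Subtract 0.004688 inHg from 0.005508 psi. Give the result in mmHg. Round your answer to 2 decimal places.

0.005508 psi = 0.284846 mmHg and 0.004688 inHg = 0.119075 mmHg.
0.284846 − 0.119075 ≈ 0.17 mmHg.

0.17 mmHg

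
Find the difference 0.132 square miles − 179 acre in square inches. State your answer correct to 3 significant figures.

-5.93e+8 in²

0.132 mi² = 5.29913e+8 in² and 179 acre = 1.12280e+9 in².
5.29913e+8 − 1.12280e+9 ≈ -5.93e+8 in².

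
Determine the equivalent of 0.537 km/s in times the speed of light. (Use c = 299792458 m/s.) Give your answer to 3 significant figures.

1.79e-6 times the speed of light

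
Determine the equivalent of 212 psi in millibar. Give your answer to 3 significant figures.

1 psi = 68.9476 millibar.
So 212 × 68.9476 ≈ 14600 mbar.

14600 mbar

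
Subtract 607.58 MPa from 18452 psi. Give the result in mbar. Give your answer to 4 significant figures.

18452 psi = 1.27222 × 10^6 mbar and 607.58 MPa = 6.07580 × 10^6 mbar.
1.27222 × 10^6 − 6.07580 × 10^6 ≈ -4.804 × 10^6 mbar.

-4.804 × 10^6 mbar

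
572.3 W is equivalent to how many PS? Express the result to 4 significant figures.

1 watt = 0.00135962 PS.
572.3 × 0.00135962 ≈ 0.7781 PS.

0.7781 PS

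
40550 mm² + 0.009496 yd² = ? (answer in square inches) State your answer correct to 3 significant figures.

75.2 square inches

40550 mm² = 62.8526 in² and 0.009496 yd² = 12.3068 in².
62.8526 + 12.3068 ≈ 75.2 in².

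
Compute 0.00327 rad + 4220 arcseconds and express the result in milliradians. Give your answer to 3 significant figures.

0.00327 rad = 3.27000 mrad and 4220 arcsec = 20.4591 mrad.
3.27000 + 20.4591 ≈ 23.7 mrad.

23.7 milliradians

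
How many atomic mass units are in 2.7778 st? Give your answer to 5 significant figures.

1.0623e+28 u

1 stone = 3.82424e+27 u.
2.7778 × 3.82424e+27 ≈ 1.0623e+28 u.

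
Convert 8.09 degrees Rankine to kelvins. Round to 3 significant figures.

4.49 K

°R = K × 9/5.
Applying the formula gives 4.49 K.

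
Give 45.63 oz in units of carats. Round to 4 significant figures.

6468 carats

1 oz = 141.748 ct.
Thus 45.63 × 141.748 ≈ 6468 ct.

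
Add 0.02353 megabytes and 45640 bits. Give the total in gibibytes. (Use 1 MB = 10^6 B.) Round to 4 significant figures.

0.02353 MB = 2.19140 × 10^-5 GiB and 45640 bit = 5.31320 × 10^-6 GiB.
2.19140 × 10^-5 + 5.31320 × 10^-6 ≈ 2.723 × 10^-5 GiB.

2.723 × 10^-5 GiB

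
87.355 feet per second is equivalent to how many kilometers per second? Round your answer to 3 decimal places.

0.027 kilometers per second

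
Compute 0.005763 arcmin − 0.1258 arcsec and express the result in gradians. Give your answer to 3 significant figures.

6.79e-5 grad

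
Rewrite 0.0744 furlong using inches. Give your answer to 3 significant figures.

1 furlong = 7920.00 in.
0.0744 × 7920.00 ≈ 589 in.

589 inches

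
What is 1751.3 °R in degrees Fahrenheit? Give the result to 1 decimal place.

°R = °F + 459.67.
Applying the formula gives 1291.6 °F.

1291.6 degrees Fahrenheit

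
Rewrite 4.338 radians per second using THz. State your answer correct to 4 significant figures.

6.904e-13 THz

1 rad/s = 1.59155e-13 terahertz.
So 4.338 × 1.59155e-13 ≈ 6.904e-13 THz.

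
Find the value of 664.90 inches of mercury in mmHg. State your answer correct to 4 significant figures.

1 inch of mercury = 25.4000 mmHg.
Thus 664.90 × 25.4000 ≈ 16890 mmHg.

16890 mmHg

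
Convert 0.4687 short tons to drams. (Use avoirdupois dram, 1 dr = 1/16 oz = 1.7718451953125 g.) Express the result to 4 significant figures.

240000 dr

1 short ton = 512000 dr.
Then 0.4687 × 512000 ≈ 240000 dr.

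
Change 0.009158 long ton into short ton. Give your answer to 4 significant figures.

0.01026 short ton

1 long ton = 1.12000 short ton.
Thus 0.009158 × 1.12000 ≈ 0.01026 short ton.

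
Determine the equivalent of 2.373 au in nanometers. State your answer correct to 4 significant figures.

3.550e+20 nanometers

1 astronomical unit = 1.49598e+20 nm.
Then 2.373 × 1.49598e+20 ≈ 3.550e+20 nm.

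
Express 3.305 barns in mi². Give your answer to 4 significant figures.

1.276e-34 mi²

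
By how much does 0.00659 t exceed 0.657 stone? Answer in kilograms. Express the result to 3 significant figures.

2.42 kg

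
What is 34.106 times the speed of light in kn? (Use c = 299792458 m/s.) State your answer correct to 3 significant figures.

1.99e+10 knots

1 speed of light = 5.82750e+8 knots.
34.106 × 5.82750e+8 ≈ 1.99e+10 kn.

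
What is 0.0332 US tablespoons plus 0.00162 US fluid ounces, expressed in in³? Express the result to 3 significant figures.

0.0329 cubic inches

0.0332 US tbsp = 0.0299578 in³ and 0.00162 US fl oz = 0.00292359 in³.
0.0299578 + 0.00292359 ≈ 0.0329 in³.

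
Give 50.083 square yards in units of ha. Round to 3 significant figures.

0.00419 ha

1 yd² = 8.36127e-5 hectares.
50.083 × 8.36127e-5 ≈ 0.00419 ha.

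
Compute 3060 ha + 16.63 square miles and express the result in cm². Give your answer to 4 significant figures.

3060 ha = 3.06000e+11 cm² and 16.63 mi² = 4.30715e+11 cm².
3.06000e+11 + 4.30715e+11 ≈ 7.367e+11 cm².

7.367e+11 cm²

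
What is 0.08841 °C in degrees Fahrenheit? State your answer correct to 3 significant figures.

32.2 °F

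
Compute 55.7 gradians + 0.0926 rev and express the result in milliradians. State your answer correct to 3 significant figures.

1460 mrad

55.7 grad = 874.934 mrad and 0.0926 rev = 581.823 mrad.
874.934 + 581.823 ≈ 1460 mrad.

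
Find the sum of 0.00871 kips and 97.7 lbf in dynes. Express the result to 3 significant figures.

4.73e+7 dynes

0.00871 kip = 3.87440e+6 dyn and 97.7 lbf = 4.34591e+7 dyn.
3.87440e+6 + 4.34591e+7 ≈ 4.73e+7 dyn.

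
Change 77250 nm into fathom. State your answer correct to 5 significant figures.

4.2241e-5 fathom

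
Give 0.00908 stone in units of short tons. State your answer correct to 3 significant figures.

6.36 × 10^-5 short tons

1 st = 0.00700000 short ton.
Then 0.00908 × 0.00700000 ≈ 6.36 × 10^-5 short ton.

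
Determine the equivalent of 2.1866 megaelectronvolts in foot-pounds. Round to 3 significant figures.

1 MeV = 1.18170e-13 ft·lbf.
Then 2.1866 × 1.18170e-13 ≈ 2.58e-13 ft·lbf.

2.58e-13 foot-pounds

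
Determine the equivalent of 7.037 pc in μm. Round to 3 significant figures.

1 parsec = 3.08568e+22 μm.
7.037 × 3.08568e+22 ≈ 2.17e+23 μm.

2.17e+23 μm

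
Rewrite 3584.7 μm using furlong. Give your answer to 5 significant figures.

1 μm = 4.97097e-9 furlong.
3584.7 × 4.97097e-9 ≈ 1.7819e-5 furlong.

1.7819e-5 furlong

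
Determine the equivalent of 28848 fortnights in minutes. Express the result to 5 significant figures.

5.8158e+8 min

1 fortnight = 20160.0 min.
Then 28848 × 20160.0 ≈ 5.8158e+8 min.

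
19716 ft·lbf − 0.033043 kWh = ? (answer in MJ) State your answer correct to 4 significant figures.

-0.09222 MJ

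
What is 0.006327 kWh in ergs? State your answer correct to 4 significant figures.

1 kilowatt-hour = 3.60000 × 10^13 ergs.
Then 0.006327 × 3.60000 × 10^13 ≈ 2.278 × 10^11 erg.

2.278 × 10^11 erg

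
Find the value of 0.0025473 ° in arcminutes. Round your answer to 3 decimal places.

1 degree = 60.0000 arcmin.
Thus 0.0025473 × 60.0000 ≈ 0.153 arcmin.

0.153 arcmin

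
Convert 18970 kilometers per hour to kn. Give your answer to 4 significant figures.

10240 knots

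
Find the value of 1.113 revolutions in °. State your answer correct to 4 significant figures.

400.7 °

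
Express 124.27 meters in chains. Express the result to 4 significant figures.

6.177 chain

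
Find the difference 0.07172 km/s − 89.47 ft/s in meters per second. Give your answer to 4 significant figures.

0.07172 km/s = 71.7200 m/s and 89.47 ft/s = 27.2705 m/s.
71.7200 − 27.2705 ≈ 44.45 m/s.

44.45 m/s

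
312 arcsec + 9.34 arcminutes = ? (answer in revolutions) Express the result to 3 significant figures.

312 arcsec = 0.000240741 rev and 9.34 arcmin = 0.000432407 rev.
0.000240741 + 0.000432407 ≈ 0.000673 rev.

0.000673 revolutions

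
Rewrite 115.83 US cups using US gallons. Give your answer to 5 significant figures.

7.2394 US gal

1 US cup = 0.0625000 US gal.
Then 115.83 × 0.0625000 ≈ 7.2394 US gal.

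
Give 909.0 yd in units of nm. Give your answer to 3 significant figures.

1 yd = 9.14400e+8 nm.
So 909.0 × 9.14400e+8 ≈ 8.31e+11 nm.

8.31e+11 nm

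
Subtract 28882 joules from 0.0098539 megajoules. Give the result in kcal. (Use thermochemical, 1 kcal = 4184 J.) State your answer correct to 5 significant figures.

0.0098539 MJ = 2.35514 kcal and 28882 J = 6.90296 kcal.
2.35514 − 6.90296 ≈ -4.5478 kcal.

-4.5478 kcal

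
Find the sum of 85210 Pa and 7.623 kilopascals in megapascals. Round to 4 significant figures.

0.09283 MPa

85210 Pa = 0.0852100 MPa and 7.623 kPa = 0.00762300 MPa.
0.0852100 + 0.00762300 ≈ 0.09283 MPa.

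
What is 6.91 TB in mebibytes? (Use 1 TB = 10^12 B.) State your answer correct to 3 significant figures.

1 TB = 953674 MiB.
6.91 × 953674 ≈ 6.59 × 10^6 MiB.

6.59 × 10^6 MiB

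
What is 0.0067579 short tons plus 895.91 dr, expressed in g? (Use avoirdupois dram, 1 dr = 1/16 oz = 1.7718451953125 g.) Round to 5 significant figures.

7718.1 grams

0.0067579 short ton = 6130.66 g and 895.91 dr = 1587.41 g.
6130.66 + 1587.41 ≈ 7718.1 g.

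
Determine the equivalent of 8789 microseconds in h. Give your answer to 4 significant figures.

1 μs = 2.77778 × 10^-10 hours.
So 8789 × 2.77778 × 10^-10 ≈ 2.441 × 10^-6 h.

2.441 × 10^-6 h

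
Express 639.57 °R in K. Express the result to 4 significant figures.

355.3 kelvins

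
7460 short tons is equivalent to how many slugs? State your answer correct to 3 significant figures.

1 short ton = 62.1619 slugs.
So 7460 × 62.1619 ≈ 464000 slug.

464000 slug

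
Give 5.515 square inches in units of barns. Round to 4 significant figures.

1 in² = 6.45160e+24 barns.
Then 5.515 × 6.45160e+24 ≈ 3.558e+25 barn.

3.558e+25 barns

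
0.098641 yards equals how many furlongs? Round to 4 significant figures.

0.0004484 furlong

1 yd = 0.00454545 furlongs.
0.098641 × 0.00454545 ≈ 0.0004484 furlong.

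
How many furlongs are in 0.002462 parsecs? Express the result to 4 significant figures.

3.776 × 10^11 furlong

1 pc = 1.53388 × 10^14 furlong.
0.002462 × 1.53388 × 10^14 ≈ 3.776 × 10^11 furlong.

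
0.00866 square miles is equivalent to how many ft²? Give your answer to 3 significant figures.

241000 ft²

1 square mile = 2.78784 × 10^7 square feet.
So 0.00866 × 2.78784 × 10^7 ≈ 241000 ft².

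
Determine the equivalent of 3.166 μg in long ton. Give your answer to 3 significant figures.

1 microgram = 9.84207e-13 long tons.
Then 3.166 × 9.84207e-13 ≈ 3.12e-12 long ton.

3.12e-12 long tons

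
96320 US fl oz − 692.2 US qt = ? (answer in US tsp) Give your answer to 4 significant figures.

96320 US fl oz = 577920 US tsp and 692.2 US qt = 132902 US tsp.
577920 − 132902 ≈ 445000 US tsp.

445000 US tsp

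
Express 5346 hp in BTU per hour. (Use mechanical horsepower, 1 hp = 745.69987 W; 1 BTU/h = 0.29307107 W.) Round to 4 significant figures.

1 horsepower = 2544.43 BTU/h.
Then 5346 × 2544.43 ≈ 1.360 × 10^7 BTU/h.

1.360 × 10^7 BTU/h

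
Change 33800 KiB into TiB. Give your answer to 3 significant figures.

3.15e-5 TiB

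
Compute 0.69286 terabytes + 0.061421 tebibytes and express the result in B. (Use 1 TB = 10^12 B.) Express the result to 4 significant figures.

0.69286 TB = 6.92860e+11 B and 0.061421 TiB = 6.75331e+10 B.
6.92860e+11 + 6.75331e+10 ≈ 7.604e+11 B.

7.604e+11 B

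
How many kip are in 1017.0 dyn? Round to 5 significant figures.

1 dyne = 2.24809 × 10^-9 kip.
1017.0 × 2.24809 × 10^-9 ≈ 2.2863 × 10^-6 kip.

2.2863 × 10^-6 kips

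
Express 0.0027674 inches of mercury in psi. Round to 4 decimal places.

1 inch of mercury = 0.491154 pounds per square inch.
Then 0.0027674 × 0.491154 ≈ 0.0014 psi.

0.0014 psi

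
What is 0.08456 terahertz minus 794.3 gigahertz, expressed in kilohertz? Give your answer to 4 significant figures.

-7.097e+8 kilohertz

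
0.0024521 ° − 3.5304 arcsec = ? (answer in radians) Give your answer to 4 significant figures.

0.0024521 ° = 4.27972e-5 rad and 3.5304 arcsec = 1.71159e-5 rad.
4.27972e-5 − 1.71159e-5 ≈ 2.568e-5 rad.

2.568e-5 rad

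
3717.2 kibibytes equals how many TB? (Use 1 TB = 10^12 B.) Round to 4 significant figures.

1 kibibyte = 1.02400e-9 TB.
Then 3717.2 × 1.02400e-9 ≈ 3.806e-6 TB.

3.806e-6 TB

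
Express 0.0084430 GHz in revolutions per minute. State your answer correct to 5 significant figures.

5.0658e+8 revolutions per minute

1 GHz = 6.00000e+10 rpm.
0.0084430 × 6.00000e+10 ≈ 5.0658e+8 rpm.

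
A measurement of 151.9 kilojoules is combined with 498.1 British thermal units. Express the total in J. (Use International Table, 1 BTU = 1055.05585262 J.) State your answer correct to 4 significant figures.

677400 J

151.9 kJ = 151900 J and 498.1 BTU = 525523 J.
151900 + 525523 ≈ 677400 J.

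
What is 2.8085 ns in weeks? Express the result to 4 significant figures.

4.644e-15 wk

1 nanosecond = 1.65344e-15 wk.
Then 2.8085 × 1.65344e-15 ≈ 4.644e-15 wk.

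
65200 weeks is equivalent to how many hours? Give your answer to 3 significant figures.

1.10 × 10^7 h

1 week = 168.000 h.
Then 65200 × 168.000 ≈ 1.10 × 10^7 h.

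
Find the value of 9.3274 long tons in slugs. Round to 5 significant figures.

1 long ton = 69.6213 slug.
So 9.3274 × 69.6213 ≈ 649.39 slug.

649.39 slug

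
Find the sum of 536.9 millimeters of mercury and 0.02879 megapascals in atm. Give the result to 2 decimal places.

0.99 atmospheres

536.9 mmHg = 0.706447 atm and 0.02879 MPa = 0.284135 atm.
0.706447 + 0.284135 ≈ 0.99 atm.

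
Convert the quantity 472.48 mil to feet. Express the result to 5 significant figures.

0.039373 ft

1 mil = 8.33333e-5 feet.
Thus 472.48 × 8.33333e-5 ≈ 0.039373 ft.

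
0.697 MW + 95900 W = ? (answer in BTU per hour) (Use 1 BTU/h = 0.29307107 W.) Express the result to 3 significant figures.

2.71 × 10^6 BTU/h

0.697 MW = 2.37826 × 10^6 BTU/h and 95900 W = 327224 BTU/h.
2.37826 × 10^6 + 327224 ≈ 2.71 × 10^6 BTU/h.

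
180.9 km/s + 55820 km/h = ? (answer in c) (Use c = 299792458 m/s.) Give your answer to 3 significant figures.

180.9 km/s = 0.000603417 c and 55820 km/h = 5.17210 × 10^-5 c.
0.000603417 + 5.17210 × 10^-5 ≈ 0.000655 c.

0.000655 times the speed of light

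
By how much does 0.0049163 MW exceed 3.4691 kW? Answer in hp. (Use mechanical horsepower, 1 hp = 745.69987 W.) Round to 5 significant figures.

1.9407 hp

0.0049163 MW = 6.59287 hp and 3.4691 kW = 4.65214 hp.
6.59287 − 4.65214 ≈ 1.9407 hp.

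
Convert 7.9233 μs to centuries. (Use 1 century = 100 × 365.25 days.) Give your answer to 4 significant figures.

1 microsecond = 3.16881 × 10^-16 centuries.
7.9233 × 3.16881 × 10^-16 ≈ 2.511 × 10^-15 century.

2.511 × 10^-15 century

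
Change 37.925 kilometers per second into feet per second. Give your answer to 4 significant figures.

1 km/s = 3280.84 feet per second.
So 37.925 × 3280.84 ≈ 124400 ft/s.

124400 ft/s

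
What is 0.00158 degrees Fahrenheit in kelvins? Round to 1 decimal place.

K = (°F + 459.67) × 5/9.
Applying the formula gives 255.4 K.

255.4 kelvins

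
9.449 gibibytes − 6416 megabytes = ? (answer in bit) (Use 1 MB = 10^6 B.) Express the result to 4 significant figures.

9.449 GiB = 8.11663 × 10^10 bit and 6416 MB = 5.13280 × 10^10 bit.
8.11663 × 10^10 − 5.13280 × 10^10 ≈ 2.984 × 10^10 bit.

2.984 × 10^10 bit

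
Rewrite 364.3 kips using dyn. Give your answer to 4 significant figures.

1 kip = 4.44822 × 10^8 dyn.
364.3 × 4.44822 × 10^8 ≈ 1.620 × 10^11 dyn.

1.620 × 10^11 dyn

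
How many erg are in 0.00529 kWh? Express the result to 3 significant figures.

1 kWh = 3.60000e+13 erg.
So 0.00529 × 3.60000e+13 ≈ 1.90e+11 erg.

1.90e+11 ergs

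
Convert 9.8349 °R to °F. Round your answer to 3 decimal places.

-449.835 degrees Fahrenheit

°R = °F + 459.67.
Applying the formula gives -449.835 °F.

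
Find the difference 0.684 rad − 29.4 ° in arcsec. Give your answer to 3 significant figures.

0.684 rad = 141085 arcsec and 29.4 ° = 105840 arcsec.
141085 − 105840 ≈ 35200 arcsec.

35200 arcsec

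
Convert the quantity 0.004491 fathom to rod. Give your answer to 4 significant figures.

1 fathom = 0.363636 rod.
Then 0.004491 × 0.363636 ≈ 0.001633 rod.

0.001633 rods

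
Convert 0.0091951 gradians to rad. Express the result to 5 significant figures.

0.00014444 radians

1 grad = 0.0157080 radians.
0.0091951 × 0.0157080 ≈ 0.00014444 rad.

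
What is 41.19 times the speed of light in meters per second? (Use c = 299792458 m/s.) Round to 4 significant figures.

1.235 × 10^10 m/s

1 speed of light = 2.99792 × 10^8 m/s.
41.19 × 2.99792 × 10^8 ≈ 1.235 × 10^10 m/s.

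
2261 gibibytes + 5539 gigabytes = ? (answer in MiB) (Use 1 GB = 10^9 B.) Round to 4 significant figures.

7.598 × 10^6 mebibytes

2261 GiB = 2.31526 × 10^6 MiB and 5539 GB = 5.28240 × 10^6 MiB.
2.31526 × 10^6 + 5.28240 × 10^6 ≈ 7.598 × 10^6 MiB.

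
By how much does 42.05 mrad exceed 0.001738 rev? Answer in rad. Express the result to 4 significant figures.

0.03113 rad

42.05 mrad = 0.0420500 rad and 0.001738 rev = 0.0109202 rad.
0.0420500 − 0.0109202 ≈ 0.03113 rad.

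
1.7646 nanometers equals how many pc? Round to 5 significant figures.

1 nanometer = 3.24078e-26 pc.
1.7646 × 3.24078e-26 ≈ 5.7187e-26 pc.

5.7187e-26 pc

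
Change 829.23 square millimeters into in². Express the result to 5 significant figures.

1 mm² = 0.00155000 square inches.
So 829.23 × 0.00155000 ≈ 1.2853 in².

1.2853 in²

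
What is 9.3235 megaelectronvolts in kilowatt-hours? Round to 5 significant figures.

1 MeV = 4.45049e-20 kilowatt-hours.
9.3235 × 4.45049e-20 ≈ 4.1494e-19 kWh.

4.1494e-19 kilowatt-hours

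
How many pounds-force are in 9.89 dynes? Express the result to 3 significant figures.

2.22 × 10^-5 lbf

1 dyne = 2.24809 × 10^-6 pounds-force.
9.89 × 2.24809 × 10^-6 ≈ 2.22 × 10^-5 lbf.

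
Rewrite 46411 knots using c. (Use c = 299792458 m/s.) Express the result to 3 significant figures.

7.96e-5 c

1 knot = 1.71600e-9 c.
Then 46411 × 1.71600e-9 ≈ 7.96e-5 c.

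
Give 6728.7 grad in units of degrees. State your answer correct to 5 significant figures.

6055.8 degrees

1 grad = 0.900000 degrees.
6728.7 × 0.900000 ≈ 6055.8 °.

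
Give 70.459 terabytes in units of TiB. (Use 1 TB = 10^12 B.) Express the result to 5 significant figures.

1 terabyte = 0.909495 TiB.
70.459 × 0.909495 ≈ 64.082 TiB.

64.082 TiB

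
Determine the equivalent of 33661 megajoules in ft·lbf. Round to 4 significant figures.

2.483e+10 ft·lbf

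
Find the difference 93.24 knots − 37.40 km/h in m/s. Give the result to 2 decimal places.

37.58 meters per second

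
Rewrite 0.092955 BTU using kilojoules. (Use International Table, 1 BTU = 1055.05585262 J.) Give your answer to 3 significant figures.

0.0981 kilojoules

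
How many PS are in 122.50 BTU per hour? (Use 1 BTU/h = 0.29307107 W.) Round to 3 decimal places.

0.049 metric horsepower

1 BTU per hour = 0.000398466 PS.
Thus 122.50 × 0.000398466 ≈ 0.049 PS.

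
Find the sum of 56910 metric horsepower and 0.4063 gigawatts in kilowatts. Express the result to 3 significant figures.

448000 kilowatts

56910 PS = 41857.2 kW and 0.4063 GW = 406300 kW.
41857.2 + 406300 ≈ 448000 kW.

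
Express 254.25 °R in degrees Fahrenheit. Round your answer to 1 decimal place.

-205.4 degrees Fahrenheit

°R = °F + 459.67.
Applying the formula gives -205.4 °F.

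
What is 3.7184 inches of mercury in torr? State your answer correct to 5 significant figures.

94.447 torr

1 inHg = 25.4000 torr.
Thus 3.7184 × 25.4000 ≈ 94.447 torr.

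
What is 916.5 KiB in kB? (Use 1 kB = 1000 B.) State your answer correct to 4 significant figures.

1 KiB = 1.02400 kB.
So 916.5 × 1.02400 ≈ 938.5 kB.

938.5 kB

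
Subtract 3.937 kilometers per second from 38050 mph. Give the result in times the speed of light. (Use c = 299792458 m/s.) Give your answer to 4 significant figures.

4.361e-5 times the speed of light

38050 mph = 5.67388e-5 c and 3.937 km/s = 1.31324e-5 c.
5.67388e-5 − 1.31324e-5 ≈ 4.361e-5 c.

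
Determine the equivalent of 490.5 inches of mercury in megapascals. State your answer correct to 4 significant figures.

1.661 MPa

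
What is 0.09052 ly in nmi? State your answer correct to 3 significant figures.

4.62 × 10^11 nmi

1 ly = 5.10839 × 10^12 nautical miles.
Thus 0.09052 × 5.10839 × 10^12 ≈ 4.62 × 10^11 nmi.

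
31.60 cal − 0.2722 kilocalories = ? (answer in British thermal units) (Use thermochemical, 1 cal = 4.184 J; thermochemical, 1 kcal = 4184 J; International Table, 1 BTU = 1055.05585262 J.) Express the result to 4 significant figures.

31.60 cal = 0.125315 BTU and 0.2722 kcal = 1.07945 BTU.
0.125315 − 1.07945 ≈ -0.9541 BTU.

-0.9541 BTU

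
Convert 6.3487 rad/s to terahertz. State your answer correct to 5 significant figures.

1 radian per second = 1.59155e-13 THz.
6.3487 × 1.59155e-13 ≈ 1.0104e-12 THz.

1.0104e-12 terahertz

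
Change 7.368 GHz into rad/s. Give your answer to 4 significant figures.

4.629e+10 rad/s

1 GHz = 6.28319e+9 rad/s.
Thus 7.368 × 6.28319e+9 ≈ 4.629e+10 rad/s.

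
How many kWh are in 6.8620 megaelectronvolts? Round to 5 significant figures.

1 megaelectronvolt = 4.45049 × 10^-20 kilowatt-hours.
So 6.8620 × 4.45049 × 10^-20 ≈ 3.0539 × 10^-19 kWh.

3.0539 × 10^-19 kWh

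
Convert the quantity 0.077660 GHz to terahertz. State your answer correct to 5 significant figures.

1 GHz = 0.00100000 terahertz.
Thus 0.077660 × 0.00100000 ≈ 7.7660 × 10^-5 THz.

7.7660 × 10^-5 THz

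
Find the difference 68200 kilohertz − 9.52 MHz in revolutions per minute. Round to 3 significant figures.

68200 kHz = 4.09200e+9 rpm and 9.52 MHz = 5.71200e+8 rpm.
4.09200e+9 − 5.71200e+8 ≈ 3.52e+9 rpm.

3.52e+9 rpm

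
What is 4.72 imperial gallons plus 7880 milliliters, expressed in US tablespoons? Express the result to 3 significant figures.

1980 US tablespoons

4.72 imp gal = 1451.13 US tbsp and 7880 mL = 532.909 US tbsp.
1451.13 + 532.909 ≈ 1980 US tbsp.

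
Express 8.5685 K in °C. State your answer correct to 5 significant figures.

K = °C + 273.15.
Applying the formula gives -264.58 °C.

-264.58 °C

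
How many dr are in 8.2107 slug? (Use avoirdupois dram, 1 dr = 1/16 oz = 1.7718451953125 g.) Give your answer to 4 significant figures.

67630 dr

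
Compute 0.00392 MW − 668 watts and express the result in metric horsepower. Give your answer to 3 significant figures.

0.00392 MW = 5.32972 PS and 668 W = 0.908227 PS.
5.32972 − 0.908227 ≈ 4.42 PS.

4.42 PS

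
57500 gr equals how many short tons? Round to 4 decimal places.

0.0041 short ton

1 grain = 7.14286e-8 short ton.
So 57500 × 7.14286e-8 ≈ 0.0041 short ton.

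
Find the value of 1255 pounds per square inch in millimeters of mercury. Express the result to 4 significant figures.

64900 millimeters of mercury

1 psi = 51.7149 millimeters of mercury.
Thus 1255 × 51.7149 ≈ 64900 mmHg.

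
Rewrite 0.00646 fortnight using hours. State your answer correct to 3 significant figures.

1 fortnight = 336.000 h.
So 0.00646 × 336.000 ≈ 2.17 h.

2.17 hours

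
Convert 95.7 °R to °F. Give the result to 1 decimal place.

-364.0 °F

°R = °F + 459.67.
Applying the formula gives -364.0 °F.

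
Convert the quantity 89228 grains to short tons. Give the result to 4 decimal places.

0.0064 short ton

1 gr = 7.14286 × 10^-8 short ton.
Then 89228 × 7.14286 × 10^-8 ≈ 0.0064 short ton.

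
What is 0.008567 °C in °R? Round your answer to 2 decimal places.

491.69 °R

°R = (°C + 273.15) × 9/5.
Applying the formula gives 491.69 °R.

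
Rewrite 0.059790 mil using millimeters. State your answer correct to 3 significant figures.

1 mil = 0.0254000 mm.
So 0.059790 × 0.0254000 ≈ 0.00152 mm.

0.00152 mm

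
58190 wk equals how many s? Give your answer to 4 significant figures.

3.519e+10 s

1 wk = 604800 s.
58190 × 604800 ≈ 3.519e+10 s.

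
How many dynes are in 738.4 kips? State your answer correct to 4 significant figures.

3.285 × 10^11 dynes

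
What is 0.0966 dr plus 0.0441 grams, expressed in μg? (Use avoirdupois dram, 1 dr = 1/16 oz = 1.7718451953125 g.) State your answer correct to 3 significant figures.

215000 micrograms

0.0966 dr = 171160 μg and 0.0441 g = 44100.0 μg.
171160 + 44100.0 ≈ 215000 μg.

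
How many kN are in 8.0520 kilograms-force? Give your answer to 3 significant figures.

1 kgf = 0.00980665 kilonewtons.
Then 8.0520 × 0.00980665 ≈ 0.0790 kN.

0.0790 kN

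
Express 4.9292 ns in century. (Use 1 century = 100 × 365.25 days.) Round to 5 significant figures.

1 ns = 3.16881 × 10^-19 century.
4.9292 × 3.16881 × 10^-19 ≈ 1.5620 × 10^-18 century.

1.5620 × 10^-18 century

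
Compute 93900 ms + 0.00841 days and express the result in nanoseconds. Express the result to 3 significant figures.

8.21e+11 nanoseconds

93900 ms = 9.39000e+10 ns and 0.00841 d = 7.26624e+11 ns.
9.39000e+10 + 7.26624e+11 ≈ 8.21e+11 ns.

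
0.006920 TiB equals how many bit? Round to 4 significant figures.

1 TiB = 8.79609e+12 bit.
0.006920 × 8.79609e+12 ≈ 6.087e+10 bit.

6.087e+10 bit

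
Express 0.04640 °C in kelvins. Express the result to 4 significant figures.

K = °C + 273.15.
Applying the formula gives 273.2 K.

273.2 K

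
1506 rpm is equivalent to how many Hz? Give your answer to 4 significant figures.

1 revolution per minute = 0.0166667 Hz.
So 1506 × 0.0166667 ≈ 25.10 Hz.

25.10 Hz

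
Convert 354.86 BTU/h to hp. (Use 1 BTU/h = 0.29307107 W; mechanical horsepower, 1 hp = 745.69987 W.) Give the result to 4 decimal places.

1 BTU per hour = 0.000393015 hp.
Then 354.86 × 0.000393015 ≈ 0.1395 hp.

0.1395 horsepower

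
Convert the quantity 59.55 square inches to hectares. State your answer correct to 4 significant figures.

3.842 × 10^-6 hectares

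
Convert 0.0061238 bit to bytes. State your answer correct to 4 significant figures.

1 bit = 0.125000 B.
0.0061238 × 0.125000 ≈ 0.0007655 B.

0.0007655 B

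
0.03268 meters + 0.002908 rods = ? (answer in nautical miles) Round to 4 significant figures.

0.03268 m = 1.76458e-5 nmi and 0.002908 rod = 7.89682e-6 nmi.
1.76458e-5 + 7.89682e-6 ≈ 2.554e-5 nmi.

2.554e-5 nmi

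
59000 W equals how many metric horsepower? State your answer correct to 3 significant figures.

80.2 PS

1 watt = 0.00135962 metric horsepower.
Then 59000 × 0.00135962 ≈ 80.2 PS.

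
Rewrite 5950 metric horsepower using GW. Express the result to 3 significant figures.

1 metric horsepower = 7.35499 × 10^-7 gigawatts.
So 5950 × 7.35499 × 10^-7 ≈ 0.00438 GW.

0.00438 GW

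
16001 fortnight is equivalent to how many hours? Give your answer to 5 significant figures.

1 fortnight = 336.000 h.
16001 × 336.000 ≈ 5.3763e+6 h.

5.3763e+6 hours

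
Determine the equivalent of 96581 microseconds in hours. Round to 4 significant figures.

2.683 × 10^-5 hours

1 microsecond = 2.77778 × 10^-10 h.
Thus 96581 × 2.77778 × 10^-10 ≈ 2.683 × 10^-5 h.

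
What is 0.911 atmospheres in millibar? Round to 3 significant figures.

923 millibar

1 atmosphere = 1013.25 mbar.
So 0.911 × 1013.25 ≈ 923 mbar.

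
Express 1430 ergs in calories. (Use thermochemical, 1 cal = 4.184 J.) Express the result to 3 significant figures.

1 erg = 2.39006 × 10^-8 cal.
Then 1430 × 2.39006 × 10^-8 ≈ 3.42 × 10^-5 cal.

3.42 × 10^-5 cal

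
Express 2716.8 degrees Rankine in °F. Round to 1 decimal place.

2257.1 degrees Fahrenheit

°R = °F + 459.67.
Applying the formula gives 2257.1 °F.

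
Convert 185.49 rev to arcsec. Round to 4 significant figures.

2.404 × 10^8 arcseconds

1 rev = 1.29600 × 10^6 arcseconds.
Then 185.49 × 1.29600 × 10^6 ≈ 2.404 × 10^8 arcsec.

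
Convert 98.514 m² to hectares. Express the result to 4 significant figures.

1 square meter = 0.000100000 ha.
98.514 × 0.000100000 ≈ 0.009851 ha.

0.009851 hectares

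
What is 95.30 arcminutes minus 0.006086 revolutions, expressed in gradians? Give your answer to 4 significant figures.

-0.6696 gradians

95.30 arcmin = 1.76481 grad and 0.006086 rev = 2.43440 grad.
1.76481 − 2.43440 ≈ -0.6696 grad.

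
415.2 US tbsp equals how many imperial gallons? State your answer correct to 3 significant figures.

1 US tbsp = 0.00325263 imperial gallons.
Then 415.2 × 0.00325263 ≈ 1.35 imp gal.

1.35 imp gal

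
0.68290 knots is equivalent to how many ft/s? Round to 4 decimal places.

1 knot = 1.68781 ft/s.
Thus 0.68290 × 1.68781 ≈ 1.1526 ft/s.

1.1526 feet per second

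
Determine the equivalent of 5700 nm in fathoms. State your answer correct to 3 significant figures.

1 nanometer = 5.46807 × 10^-10 fathoms.
So 5700 × 5.46807 × 10^-10 ≈ 3.12 × 10^-6 fathom.

3.12 × 10^-6 fathom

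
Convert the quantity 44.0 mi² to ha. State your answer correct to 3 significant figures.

11400 hectares

1 mi² = 258.999 hectares.
Then 44.0 × 258.999 ≈ 11400 ha.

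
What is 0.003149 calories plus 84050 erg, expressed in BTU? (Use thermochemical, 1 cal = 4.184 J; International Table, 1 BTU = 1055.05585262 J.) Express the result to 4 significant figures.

2.045 × 10^-5 BTU

0.003149 cal = 1.24879 × 10^-5 BTU and 84050 erg = 7.96640 × 10^-6 BTU.
1.24879 × 10^-5 + 7.96640 × 10^-6 ≈ 2.045 × 10^-5 BTU.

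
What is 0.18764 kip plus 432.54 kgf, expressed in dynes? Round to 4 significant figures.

5.076e+8 dyn

0.18764 kip = 8.34664e+7 dyn and 432.54 kgf = 4.24177e+8 dyn.
8.34664e+7 + 4.24177e+8 ≈ 5.076e+8 dyn.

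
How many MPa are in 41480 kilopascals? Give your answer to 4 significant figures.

41.48 MPa

1 kPa = 0.00100000 megapascals.
41480 × 0.00100000 ≈ 41.48 MPa.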